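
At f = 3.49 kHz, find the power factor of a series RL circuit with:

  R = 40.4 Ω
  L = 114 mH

Step 1 — Angular frequency: ω = 2π·f = 2π·3490 = 2.193e+04 rad/s.
Step 2 — Component impedances:
  R: Z = R = 40.4 Ω
  L: Z = jωL = j·2.193e+04·0.114 = 0 + j2500 Ω
Step 3 — Series combination: Z_total = R + L = 40.4 + j2500 Ω = 2500∠89.1° Ω.
Step 4 — Power factor: PF = cos(φ) = Re(Z)/|Z| = 40.4/2500 = 0.01616.
Step 5 — Type: Im(Z) = 2500 ⇒ lagging (phase φ = 89.1°).

PF = 0.01616 (lagging, φ = 89.1°)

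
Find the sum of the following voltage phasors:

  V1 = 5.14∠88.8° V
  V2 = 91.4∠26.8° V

Step 1 — Convert each phasor to rectangular form:
  V1 = 5.14·(cos(88.8°) + j·sin(88.8°)) = 0.1076 + j5.139 V
  V2 = 91.4·(cos(26.8°) + j·sin(26.8°)) = 81.58 + j41.21 V
Step 2 — Sum components: V_total = 81.69 + j46.35 V.
Step 3 — Convert to polar: |V_total| = 93.92 V, ∠V_total = 29.6°.

V_total = 93.92∠29.6° V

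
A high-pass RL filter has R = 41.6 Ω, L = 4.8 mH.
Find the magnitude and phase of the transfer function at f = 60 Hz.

Step 1 — Angular frequency: ω = 2π·60 = 377 rad/s.
Step 2 — Transfer function: H(jω) = jωL/(R + jωL).
Step 3 — Numerator jωL = j·1.81; denominator R + jωL = 41.6 + j1.81.
Step 4 — H = 0.001889 + j0.04342.
Step 5 — Magnitude: |H| = 0.04346 (-27.2 dB); phase: φ = 87.5°.

|H| = 0.04346 (-27.2 dB), φ = 87.5°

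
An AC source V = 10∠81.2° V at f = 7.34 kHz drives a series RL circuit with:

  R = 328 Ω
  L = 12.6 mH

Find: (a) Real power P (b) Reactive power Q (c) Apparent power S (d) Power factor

Step 1 — Angular frequency: ω = 2π·f = 2π·7340 = 4.612e+04 rad/s.
Step 2 — Component impedances:
  R: Z = R = 328 Ω
  L: Z = jωL = j·4.612e+04·0.0126 = 0 + j581.1 Ω
Step 3 — Series combination: Z_total = R + L = 328 + j581.1 Ω = 667.3∠60.6° Ω.
Step 4 — Source phasor: V = 10∠81.2° V = 1.53 + j9.882 V.
Step 5 — Current: I = V / Z = 0.01402 + j0.005283 A = 0.01499∠20.6° A.
Step 6 — Complex power: S = V·I* = 0.07367 + j0.1305 VA.
Step 7 — Real power: P = Re(S) = 0.07367 W.
Step 8 — Reactive power: Q = Im(S) = 0.1305 VAR.
Step 9 — Apparent power: |S| = 0.1499 VA.
Step 10 — Power factor: PF = P/|S| = 0.4916 (lagging).

(a) P = 0.07367 W  (b) Q = 0.1305 VAR  (c) S = 0.1499 VA  (d) PF = 0.4916 (lagging)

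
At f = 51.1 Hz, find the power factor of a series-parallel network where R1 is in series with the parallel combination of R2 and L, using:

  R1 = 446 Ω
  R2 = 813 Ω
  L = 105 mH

Step 1 — Angular frequency: ω = 2π·f = 2π·51.1 = 321.1 rad/s.
Step 2 — Component impedances:
  R1: Z = R = 446 Ω
  R2: Z = R = 813 Ω
  L: Z = jωL = j·321.1·0.105 = 0 + j33.71 Ω
Step 3 — Parallel branch: R2 || L = 1/(1/R2 + 1/L) = 1.396 + j33.65 Ω.
Step 4 — Series with R1: Z_total = R1 + (R2 || L) = 447.4 + j33.65 Ω = 448.7∠4.3° Ω.
Step 5 — Power factor: PF = cos(φ) = Re(Z)/|Z| = 447.4/448.66 = 0.9972.
Step 6 — Type: Im(Z) = 33.65 ⇒ lagging (phase φ = 4.3°).

PF = 0.9972 (lagging, φ = 4.3°)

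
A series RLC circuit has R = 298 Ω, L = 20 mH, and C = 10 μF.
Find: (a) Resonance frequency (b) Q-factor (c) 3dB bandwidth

Step 1 — Resonance condition Im(Z)=0 gives ω₀ = 1/√(LC).
Step 2 — ω₀ = 1/√(0.02·1e-05) = 2236 rad/s.
Step 3 — f₀ = ω₀/(2π) = 355.9 Hz.
Step 4 — Series Q: Q = ω₀L/R = 2236·0.02/298 = 0.1501.
Step 5 — 3dB bandwidth: Δω = ω₀/Q = 1.49e+04 rad/s; BW = Δω/(2π) = 2371 Hz.

(a) f₀ = 355.9 Hz  (b) Q = 0.1501  (c) BW = 2371 Hz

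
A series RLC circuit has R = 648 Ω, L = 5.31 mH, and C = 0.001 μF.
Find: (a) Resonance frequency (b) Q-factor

Step 1 — Resonance condition Im(Z)=0 gives ω₀ = 1/√(LC).
Step 2 — ω₀ = 1/√(0.00531·1e-09) = 4.34e+05 rad/s.
Step 3 — f₀ = ω₀/(2π) = 6.907e+04 Hz.
Step 4 — Series Q: Q = ω₀L/R = 4.34e+05·0.00531/648 = 3.556.

(a) f₀ = 6.907e+04 Hz  (b) Q = 3.556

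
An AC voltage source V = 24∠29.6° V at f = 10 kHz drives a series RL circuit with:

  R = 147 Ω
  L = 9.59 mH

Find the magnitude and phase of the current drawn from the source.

Step 1 — Angular frequency: ω = 2π·f = 2π·1e+04 = 6.283e+04 rad/s.
Step 2 — Component impedances:
  R: Z = R = 147 Ω
  L: Z = jωL = j·6.283e+04·0.00959 = 0 + j602.6 Ω
Step 3 — Series combination: Z_total = R + L = 147 + j602.6 Ω = 620.2∠76.3° Ω.
Step 4 — Source phasor: V = 24∠29.6° V = 20.87 + j11.85 V.
Step 5 — Ohm's law: I = V / Z_total = (20.87 + j11.85) / (147 + j602.6) = 0.02654 - j0.02816 A.
Step 6 — Convert to polar: |I| = 0.0387 A, ∠I = -46.7°.

I = 0.0387∠-46.7° A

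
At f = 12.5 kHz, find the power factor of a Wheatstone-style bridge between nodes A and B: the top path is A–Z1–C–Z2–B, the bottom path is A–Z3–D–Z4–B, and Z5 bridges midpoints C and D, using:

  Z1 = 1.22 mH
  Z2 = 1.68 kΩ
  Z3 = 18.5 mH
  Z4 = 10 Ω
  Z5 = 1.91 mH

Step 1 — Angular frequency: ω = 2π·f = 2π·1.25e+04 = 7.854e+04 rad/s.
Step 2 — Component impedances:
  Z1: Z = jωL = j·7.854e+04·0.00122 = 0 + j95.82 Ω
  Z2: Z = R = 1680 Ω
  Z3: Z = jωL = j·7.854e+04·0.0185 = 0 + j1453 Ω
  Z4: Z = R = 10 Ω
  Z5: Z = jωL = j·7.854e+04·0.00191 = 0 + j150 Ω
Step 3 — Bridge requires nodal analysis (the Z5 bridge couples midpoints C and D, so the two paths cannot be reduced to a simple series/parallel combination). Setting node B to ground and injecting 1 A at node A, the 3-node admittance system at A, C, D solves to V_A = Z_AB = 19.5 + j208 Ω = 208.9∠84.6° Ω.
Step 4 — Power factor: PF = cos(φ) = Re(Z)/|Z| = 19.496/208.88 = 0.09334.
Step 5 — Type: Im(Z) = 208 ⇒ lagging (phase φ = 84.6°).

PF = 0.09334 (lagging, φ = 84.6°)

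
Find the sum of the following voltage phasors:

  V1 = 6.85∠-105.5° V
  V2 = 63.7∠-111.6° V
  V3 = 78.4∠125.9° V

Step 1 — Convert each phasor to rectangular form:
  V1 = 6.85·(cos(-105.5°) + j·sin(-105.5°)) = -1.831 - j6.601 V
  V2 = 63.7·(cos(-111.6°) + j·sin(-111.6°)) = -23.45 - j59.23 V
  V3 = 78.4·(cos(125.9°) + j·sin(125.9°)) = -45.97 + j63.51 V
Step 2 — Sum components: V_total = -71.25 - j2.32 V.
Step 3 — Convert to polar: |V_total| = 71.29 V, ∠V_total = -178.1°.

V_total = 71.29∠-178.1° V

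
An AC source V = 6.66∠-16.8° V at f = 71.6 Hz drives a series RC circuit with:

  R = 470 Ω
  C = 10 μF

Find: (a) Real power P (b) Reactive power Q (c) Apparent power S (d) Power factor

Step 1 — Angular frequency: ω = 2π·f = 2π·71.6 = 449.9 rad/s.
Step 2 — Component impedances:
  R: Z = R = 470 Ω
  C: Z = 1/(jωC) = -j/(ω·C) = 0 - j222.3 Ω
Step 3 — Series combination: Z_total = R + C = 470 - j222.3 Ω = 519.9∠-25.3° Ω.
Step 4 — Source phasor: V = 6.66∠-16.8° V = 6.376 - j1.925 V.
Step 5 — Current: I = V / Z = 0.01267 + j0.001896 A = 0.01281∠8.5° A.
Step 6 — Complex power: S = V·I* = 0.07712 - j0.03647 VA.
Step 7 — Real power: P = Re(S) = 0.07712 W.
Step 8 — Reactive power: Q = Im(S) = -0.03647 VAR.
Step 9 — Apparent power: |S| = 0.08531 VA.
Step 10 — Power factor: PF = P/|S| = 0.904 (leading).

(a) P = 0.07712 W  (b) Q = -0.03647 VAR  (c) S = 0.08531 VA  (d) PF = 0.904 (leading)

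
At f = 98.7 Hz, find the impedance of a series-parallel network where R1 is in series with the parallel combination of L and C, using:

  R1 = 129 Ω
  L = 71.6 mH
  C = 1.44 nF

Step 1 — Angular frequency: ω = 2π·f = 2π·98.7 = 620.2 rad/s.
Step 2 — Component impedances:
  R1: Z = R = 129 Ω
  L: Z = jωL = j·620.2·0.0716 = 0 + j44.4 Ω
  C: Z = 1/(jωC) = -j/(ω·C) = 0 - j1.12e+06 Ω
Step 3 — Parallel branch: L || C = 1/(1/L + 1/C) = 0 + j44.4 Ω.
Step 4 — Series with R1: Z_total = R1 + (L || C) = 129 + j44.4 Ω = 136.4∠19.0° Ω.

Z = 129 + j44.4 Ω = 136.4∠19.0° Ω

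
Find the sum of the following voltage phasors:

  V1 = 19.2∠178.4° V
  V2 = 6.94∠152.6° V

Step 1 — Convert each phasor to rectangular form:
  V1 = 19.2·(cos(178.4°) + j·sin(178.4°)) = -19.19 + j0.5361 V
  V2 = 6.94·(cos(152.6°) + j·sin(152.6°)) = -6.161 + j3.194 V
Step 2 — Sum components: V_total = -25.35 + j3.73 V.
Step 3 — Convert to polar: |V_total| = 25.63 V, ∠V_total = 171.6°.

V_total = 25.63∠171.6° V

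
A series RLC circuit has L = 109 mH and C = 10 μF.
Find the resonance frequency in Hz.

Step 1 — Resonance condition Im(Z)=0 gives ω₀ = 1/√(LC).
Step 2 — ω₀ = 1/√(0.109·1e-05) = 957.8 rad/s.
Step 3 — f₀ = ω₀/(2π) = 152.4 Hz.

f₀ = 152.4 Hz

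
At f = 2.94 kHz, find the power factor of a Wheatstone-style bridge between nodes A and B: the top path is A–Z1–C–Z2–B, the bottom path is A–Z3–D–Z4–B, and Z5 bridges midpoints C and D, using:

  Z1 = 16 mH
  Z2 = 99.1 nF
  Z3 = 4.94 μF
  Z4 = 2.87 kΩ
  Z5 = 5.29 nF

Step 1 — Angular frequency: ω = 2π·f = 2π·2940 = 1.847e+04 rad/s.
Step 2 — Component impedances:
  Z1: Z = jωL = j·1.847e+04·0.016 = 0 + j295.6 Ω
  Z2: Z = 1/(jωC) = -j/(ω·C) = 0 - j546.3 Ω
  Z3: Z = 1/(jωC) = -j/(ω·C) = 0 - j10.96 Ω
  Z4: Z = R = 2870 Ω
  Z5: Z = 1/(jωC) = -j/(ω·C) = 0 - j1.023e+04 Ω
Step 3 — Bridge requires nodal analysis (the Z5 bridge couples midpoints C and D, so the two paths cannot be reduced to a simple series/parallel combination). Setting node B to ground and injecting 1 A at node A, the 3-node admittance system at A, C, D solves to V_A = Z_AB = 20.29 - j240.1 Ω = 241∠-85.2° Ω.
Step 4 — Power factor: PF = cos(φ) = Re(Z)/|Z| = 20.29/241 = 0.08419.
Step 5 — Type: Im(Z) = -240.1 ⇒ leading (phase φ = -85.2°).

PF = 0.08419 (leading, φ = -85.2°)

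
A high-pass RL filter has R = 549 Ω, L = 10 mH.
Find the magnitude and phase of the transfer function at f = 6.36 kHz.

Step 1 — Angular frequency: ω = 2π·6360 = 3.996e+04 rad/s.
Step 2 — Transfer function: H(jω) = jωL/(R + jωL).
Step 3 — Numerator jωL = j·399.6; denominator R + jωL = 549 + j399.6.
Step 4 — H = 0.3463 + j0.4758.
Step 5 — Magnitude: |H| = 0.5885 (-4.6 dB); phase: φ = 53.9°.

|H| = 0.5885 (-4.6 dB), φ = 53.9°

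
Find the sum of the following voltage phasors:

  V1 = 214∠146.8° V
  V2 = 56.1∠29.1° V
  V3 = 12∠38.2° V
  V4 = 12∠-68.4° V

Step 1 — Convert each phasor to rectangular form:
  V1 = 214·(cos(146.8°) + j·sin(146.8°)) = -179.1 + j117.2 V
  V2 = 56.1·(cos(29.1°) + j·sin(29.1°)) = 49.02 + j27.28 V
  V3 = 12·(cos(38.2°) + j·sin(38.2°)) = 9.43 + j7.421 V
  V4 = 12·(cos(-68.4°) + j·sin(-68.4°)) = 4.417 - j11.16 V
Step 2 — Sum components: V_total = -116.2 + j140.7 V.
Step 3 — Convert to polar: |V_total| = 182.5 V, ∠V_total = 129.5°.

V_total = 182.5∠129.5° V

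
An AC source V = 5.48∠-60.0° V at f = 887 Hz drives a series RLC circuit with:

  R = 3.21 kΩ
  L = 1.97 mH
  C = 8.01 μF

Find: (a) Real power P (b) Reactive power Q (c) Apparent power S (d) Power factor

Step 1 — Angular frequency: ω = 2π·f = 2π·887 = 5573 rad/s.
Step 2 — Component impedances:
  R: Z = R = 3210 Ω
  L: Z = jωL = j·5573·0.00197 = 0 + j10.98 Ω
  C: Z = 1/(jωC) = -j/(ω·C) = 0 - j22.4 Ω
Step 3 — Series combination: Z_total = R + L + C = 3210 - j11.42 Ω = 3210∠-0.2° Ω.
Step 4 — Source phasor: V = 5.48∠-60.0° V = 2.74 - j4.746 V.
Step 5 — Current: I = V / Z = 0.0008588 - j0.001475 A = 0.001707∠-59.8° A.
Step 6 — Complex power: S = V·I* = 0.009355 - j3.329e-05 VA.
Step 7 — Real power: P = Re(S) = 0.009355 W.
Step 8 — Reactive power: Q = Im(S) = -3.329e-05 VAR.
Step 9 — Apparent power: |S| = 0.009355 VA.
Step 10 — Power factor: PF = P/|S| = 1 (leading).

(a) P = 0.009355 W  (b) Q = -3.329e-05 VAR  (c) S = 0.009355 VA  (d) PF = 1 (leading)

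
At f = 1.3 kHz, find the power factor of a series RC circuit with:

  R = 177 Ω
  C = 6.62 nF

Step 1 — Angular frequency: ω = 2π·f = 2π·1300 = 8168 rad/s.
Step 2 — Component impedances:
  R: Z = R = 177 Ω
  C: Z = 1/(jωC) = -j/(ω·C) = 0 - j1.849e+04 Ω
Step 3 — Series combination: Z_total = R + C = 177 - j1.849e+04 Ω = 1.849e+04∠-89.5° Ω.
Step 4 — Power factor: PF = cos(φ) = Re(Z)/|Z| = 177/18494.333 = 0.00957.
Step 5 — Type: Im(Z) = -1.849e+04 ⇒ leading (phase φ = -89.5°).

PF = 0.00957 (leading, φ = -89.5°)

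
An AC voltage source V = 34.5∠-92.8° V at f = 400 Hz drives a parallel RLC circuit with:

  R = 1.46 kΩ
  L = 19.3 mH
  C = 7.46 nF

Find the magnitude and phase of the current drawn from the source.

Step 1 — Angular frequency: ω = 2π·f = 2π·400 = 2513 rad/s.
Step 2 — Component impedances:
  R: Z = R = 1460 Ω
  L: Z = jωL = j·2513·0.0193 = 0 + j48.51 Ω
  C: Z = 1/(jωC) = -j/(ω·C) = 0 - j5.334e+04 Ω
Step 3 — Parallel combination: 1/Z_total = 1/R + 1/L + 1/C; Z_total = 1.613 + j48.5 Ω = 48.52∠88.1° Ω.
Step 4 — Source phasor: V = 34.5∠-92.8° V = -1.685 - j34.46 V.
Step 5 — Ohm's law: I = V / Z_total = (-1.685 - j34.46) / (1.613 + j48.5) = -0.7109 + j0.01111 A.
Step 6 — Convert to polar: |I| = 0.711 A, ∠I = 179.1°.

I = 0.711∠179.1° A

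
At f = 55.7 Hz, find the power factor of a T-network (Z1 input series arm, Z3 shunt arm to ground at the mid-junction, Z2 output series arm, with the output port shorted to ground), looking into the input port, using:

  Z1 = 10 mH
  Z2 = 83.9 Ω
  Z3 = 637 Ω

Step 1 — Angular frequency: ω = 2π·f = 2π·55.7 = 350 rad/s.
Step 2 — Component impedances:
  Z1: Z = jωL = j·350·0.01 = 0 + j3.5 Ω
  Z2: Z = R = 83.9 Ω
  Z3: Z = R = 637 Ω
Step 3 — With the output port shorted to ground, the output series arm Z2 runs from the junction to ground; the shunt arm Z3 also runs from the junction to ground. They appear in parallel: Z3 || Z2 = 74.14 Ω.
Step 4 — Series with input arm Z1: Z_in = Z1 + (Z3 || Z2) = 74.14 + j3.5 Ω = 74.22∠2.7° Ω.
Step 5 — Power factor: PF = cos(φ) = Re(Z)/|Z| = 74.14/74.22 = 0.9989.
Step 6 — Type: Im(Z) = 3.5 ⇒ lagging (phase φ = 2.7°).

PF = 0.9989 (lagging, φ = 2.7°)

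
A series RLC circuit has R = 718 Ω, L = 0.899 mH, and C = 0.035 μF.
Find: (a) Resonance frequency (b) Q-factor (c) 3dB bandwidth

Step 1 — Resonance condition Im(Z)=0 gives ω₀ = 1/√(LC).
Step 2 — ω₀ = 1/√(0.000899·3.5e-08) = 1.783e+05 rad/s.
Step 3 — f₀ = ω₀/(2π) = 2.837e+04 Hz.
Step 4 — Series Q: Q = ω₀L/R = 1.783e+05·0.000899/718 = 0.2232.
Step 5 — 3dB bandwidth: Δω = ω₀/Q = 7.987e+05 rad/s; BW = Δω/(2π) = 1.271e+05 Hz.

(a) f₀ = 2.837e+04 Hz  (b) Q = 0.2232  (c) BW = 1.271e+05 Hz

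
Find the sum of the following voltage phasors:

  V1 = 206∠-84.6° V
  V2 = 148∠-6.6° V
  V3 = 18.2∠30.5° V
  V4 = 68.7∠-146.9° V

Step 1 — Convert each phasor to rectangular form:
  V1 = 206·(cos(-84.6°) + j·sin(-84.6°)) = 19.39 - j205.1 V
  V2 = 148·(cos(-6.6°) + j·sin(-6.6°)) = 147 - j17.01 V
  V3 = 18.2·(cos(30.5°) + j·sin(30.5°)) = 15.68 + j9.237 V
  V4 = 68.7·(cos(-146.9°) + j·sin(-146.9°)) = -57.55 - j37.52 V
Step 2 — Sum components: V_total = 124.5 - j250.4 V.
Step 3 — Convert to polar: |V_total| = 279.6 V, ∠V_total = -63.6°.

V_total = 279.6∠-63.6° V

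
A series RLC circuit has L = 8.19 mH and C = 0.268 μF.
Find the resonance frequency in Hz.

Step 1 — Resonance condition Im(Z)=0 gives ω₀ = 1/√(LC).
Step 2 — ω₀ = 1/√(0.00819·2.68e-07) = 2.134e+04 rad/s.
Step 3 — f₀ = ω₀/(2π) = 3397 Hz.

f₀ = 3397 Hz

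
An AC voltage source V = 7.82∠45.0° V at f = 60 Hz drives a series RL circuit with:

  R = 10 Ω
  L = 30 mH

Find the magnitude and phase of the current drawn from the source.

Step 1 — Angular frequency: ω = 2π·f = 2π·60 = 377 rad/s.
Step 2 — Component impedances:
  R: Z = R = 10 Ω
  L: Z = jωL = j·377·0.03 = 0 + j11.31 Ω
Step 3 — Series combination: Z_total = R + L = 10 + j11.31 Ω = 15.1∠48.5° Ω.
Step 4 — Source phasor: V = 7.82∠45.0° V = 5.53 + j5.53 V.
Step 5 — Ohm's law: I = V / Z_total = (5.53 + j5.53) / (10 + j11.31) = 0.517 - j0.03178 A.
Step 6 — Convert to polar: |I| = 0.518 A, ∠I = -3.5°.

I = 0.518∠-3.5° A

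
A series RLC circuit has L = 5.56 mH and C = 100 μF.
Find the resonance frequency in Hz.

Step 1 — Resonance condition Im(Z)=0 gives ω₀ = 1/√(LC).
Step 2 — ω₀ = 1/√(0.00556·0.0001) = 1341 rad/s.
Step 3 — f₀ = ω₀/(2π) = 213.4 Hz.

f₀ = 213.4 Hz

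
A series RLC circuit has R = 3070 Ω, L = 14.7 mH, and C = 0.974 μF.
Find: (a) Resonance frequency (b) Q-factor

Step 1 — Resonance condition Im(Z)=0 gives ω₀ = 1/√(LC).
Step 2 — ω₀ = 1/√(0.0147·9.74e-07) = 8357 rad/s.
Step 3 — f₀ = ω₀/(2π) = 1330 Hz.
Step 4 — Series Q: Q = ω₀L/R = 8357·0.0147/3070 = 0.04002.

(a) f₀ = 1330 Hz  (b) Q = 0.04002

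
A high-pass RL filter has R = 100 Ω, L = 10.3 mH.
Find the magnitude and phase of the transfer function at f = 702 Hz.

Step 1 — Angular frequency: ω = 2π·702 = 4411 rad/s.
Step 2 — Transfer function: H(jω) = jωL/(R + jωL).
Step 3 — Numerator jωL = j·45.43; denominator R + jωL = 100 + j45.43.
Step 4 — H = 0.1711 + j0.3766.
Step 5 — Magnitude: |H| = 0.4136 (-7.7 dB); phase: φ = 65.6°.

|H| = 0.4136 (-7.7 dB), φ = 65.6°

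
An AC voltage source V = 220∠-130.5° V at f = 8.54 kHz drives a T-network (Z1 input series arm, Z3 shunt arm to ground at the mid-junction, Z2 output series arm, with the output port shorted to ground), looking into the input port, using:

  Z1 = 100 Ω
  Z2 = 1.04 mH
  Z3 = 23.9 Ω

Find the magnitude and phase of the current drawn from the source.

Step 1 — Angular frequency: ω = 2π·f = 2π·8540 = 5.366e+04 rad/s.
Step 2 — Component impedances:
  Z1: Z = R = 100 Ω
  Z2: Z = jωL = j·5.366e+04·0.00104 = 0 + j55.8 Ω
  Z3: Z = R = 23.9 Ω
Step 3 — With the output port shorted to ground, the output series arm Z2 runs from the junction to ground; the shunt arm Z3 also runs from the junction to ground. They appear in parallel: Z3 || Z2 = 20.2 + j8.649 Ω.
Step 4 — Series with input arm Z1: Z_in = Z1 + (Z3 || Z2) = 120.2 + j8.649 Ω = 120.5∠4.1° Ω.
Step 5 — Source phasor: V = 220∠-130.5° V = -142.9 - j167.3 V.
Step 6 — Ohm's law: I = V / Z_total = (-142.9 - j167.3) / (120.2 + j8.649) = -1.282 - j1.3 A.
Step 7 — Convert to polar: |I| = 1.826 A, ∠I = -134.6°.

I = 1.826∠-134.6° A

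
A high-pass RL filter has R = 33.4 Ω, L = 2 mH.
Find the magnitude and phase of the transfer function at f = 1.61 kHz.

Step 1 — Angular frequency: ω = 2π·1610 = 1.012e+04 rad/s.
Step 2 — Transfer function: H(jω) = jωL/(R + jωL).
Step 3 — Numerator jωL = j·20.23; denominator R + jωL = 33.4 + j20.23.
Step 4 — H = 0.2684 + j0.4431.
Step 5 — Magnitude: |H| = 0.5181 (-5.7 dB); phase: φ = 58.8°.

|H| = 0.5181 (-5.7 dB), φ = 58.8°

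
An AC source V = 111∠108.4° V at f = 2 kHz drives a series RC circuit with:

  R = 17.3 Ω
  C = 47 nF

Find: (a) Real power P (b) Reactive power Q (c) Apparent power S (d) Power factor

Step 1 — Angular frequency: ω = 2π·f = 2π·2000 = 1.257e+04 rad/s.
Step 2 — Component impedances:
  R: Z = R = 17.3 Ω
  C: Z = 1/(jωC) = -j/(ω·C) = 0 - j1693 Ω
Step 3 — Series combination: Z_total = R + C = 17.3 - j1693 Ω = 1693∠-89.4° Ω.
Step 4 — Source phasor: V = 111∠108.4° V = -35.04 + j105.3 V.
Step 5 — Current: I = V / Z = -0.06241 - j0.02006 A = 0.06556∠-162.2° A.
Step 6 — Complex power: S = V·I* = 0.07435 - j7.276 VA.
Step 7 — Real power: P = Re(S) = 0.07435 W.
Step 8 — Reactive power: Q = Im(S) = -7.276 VAR.
Step 9 — Apparent power: |S| = 7.277 VA.
Step 10 — Power factor: PF = P/|S| = 0.01022 (leading).

(a) P = 0.07435 W  (b) Q = -7.276 VAR  (c) S = 7.277 VA  (d) PF = 0.01022 (leading)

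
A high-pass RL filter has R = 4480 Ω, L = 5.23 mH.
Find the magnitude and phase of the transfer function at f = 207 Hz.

Step 1 — Angular frequency: ω = 2π·207 = 1301 rad/s.
Step 2 — Transfer function: H(jω) = jωL/(R + jωL).
Step 3 — Numerator jωL = j·6.802; denominator R + jωL = 4480 + j6.802.
Step 4 — H = 2.305e-06 + j0.001518.
Step 5 — Magnitude: |H| = 0.001518 (-56.4 dB); phase: φ = 89.9°.

|H| = 0.001518 (-56.4 dB), φ = 89.9°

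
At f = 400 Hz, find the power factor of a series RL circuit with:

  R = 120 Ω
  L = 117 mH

Step 1 — Angular frequency: ω = 2π·f = 2π·400 = 2513 rad/s.
Step 2 — Component impedances:
  R: Z = R = 120 Ω
  L: Z = jωL = j·2513·0.117 = 0 + j294.1 Ω
Step 3 — Series combination: Z_total = R + L = 120 + j294.1 Ω = 317.6∠67.8° Ω.
Step 4 — Power factor: PF = cos(φ) = Re(Z)/|Z| = 120/317.6 = 0.3778.
Step 5 — Type: Im(Z) = 294.1 ⇒ lagging (phase φ = 67.8°).

PF = 0.3778 (lagging, φ = 67.8°)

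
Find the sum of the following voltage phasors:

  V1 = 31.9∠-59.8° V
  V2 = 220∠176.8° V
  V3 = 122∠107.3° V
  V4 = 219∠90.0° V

Step 1 — Convert each phasor to rectangular form:
  V1 = 31.9·(cos(-59.8°) + j·sin(-59.8°)) = 16.05 - j27.57 V
  V2 = 220·(cos(176.8°) + j·sin(176.8°)) = -219.7 + j12.28 V
  V3 = 122·(cos(107.3°) + j·sin(107.3°)) = -36.28 + j116.5 V
  V4 = 219·(cos(90.0°) + j·sin(90.0°)) = 0 + j219 V
Step 2 — Sum components: V_total = -239.9 + j320.2 V.
Step 3 — Convert to polar: |V_total| = 400.1 V, ∠V_total = 126.8°.

V_total = 400.1∠126.8° V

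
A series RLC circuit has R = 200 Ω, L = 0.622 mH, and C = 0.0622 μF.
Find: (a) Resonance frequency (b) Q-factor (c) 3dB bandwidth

Step 1 — Resonance: ω₀ = 1/√(LC) = 1/√(0.000622·6.22e-08) = 1.608e+05 rad/s.
Step 2 — f₀ = ω₀/(2π) = 2.559e+04 Hz.
Step 3 — Series Q: Q = ω₀L/R = 1.608e+05·0.000622/200 = 0.5.
Step 4 — Bandwidth: Δω = ω₀/Q = 3.215e+05 rad/s; BW = Δω/(2π) = 5.118e+04 Hz.

(a) f₀ = 2.559e+04 Hz  (b) Q = 0.5  (c) BW = 5.118e+04 Hz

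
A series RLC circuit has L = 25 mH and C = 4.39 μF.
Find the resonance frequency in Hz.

Step 1 — Resonance condition Im(Z)=0 gives ω₀ = 1/√(LC).
Step 2 — ω₀ = 1/√(0.025·4.39e-06) = 3019 rad/s.
Step 3 — f₀ = ω₀/(2π) = 480.4 Hz.

f₀ = 480.4 Hz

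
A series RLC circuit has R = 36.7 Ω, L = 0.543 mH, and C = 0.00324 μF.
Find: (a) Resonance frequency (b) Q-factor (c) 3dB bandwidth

Step 1 — Resonance: ω₀ = 1/√(LC) = 1/√(0.000543·3.24e-09) = 7.539e+05 rad/s.
Step 2 — f₀ = ω₀/(2π) = 1.2e+05 Hz.
Step 3 — Series Q: Q = ω₀L/R = 7.539e+05·0.000543/36.7 = 11.15.
Step 4 — Bandwidth: Δω = ω₀/Q = 6.759e+04 rad/s; BW = Δω/(2π) = 1.076e+04 Hz.

(a) f₀ = 1.2e+05 Hz  (b) Q = 11.15  (c) BW = 1.076e+04 Hz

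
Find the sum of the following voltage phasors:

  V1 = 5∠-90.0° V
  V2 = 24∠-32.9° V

Step 1 — Convert each phasor to rectangular form:
  V1 = 5·(cos(-90.0°) + j·sin(-90.0°)) = 0 - j5 V
  V2 = 24·(cos(-32.9°) + j·sin(-32.9°)) = 20.15 - j13.04 V
Step 2 — Sum components: V_total = 20.15 - j18.04 V.
Step 3 — Convert to polar: |V_total| = 27.04 V, ∠V_total = -41.8°.

V_total = 27.04∠-41.8° V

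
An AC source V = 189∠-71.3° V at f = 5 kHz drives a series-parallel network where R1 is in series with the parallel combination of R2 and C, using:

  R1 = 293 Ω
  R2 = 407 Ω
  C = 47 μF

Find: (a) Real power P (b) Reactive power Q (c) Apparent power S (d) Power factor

Step 1 — Angular frequency: ω = 2π·f = 2π·5000 = 3.142e+04 rad/s.
Step 2 — Component impedances:
  R1: Z = R = 293 Ω
  R2: Z = R = 407 Ω
  C: Z = 1/(jωC) = -j/(ω·C) = 0 - j0.6773 Ω
Step 3 — Parallel branch: R2 || C = 1/(1/R2 + 1/C) = 0.001127 - j0.6773 Ω.
Step 4 — Series with R1: Z_total = R1 + (R2 || C) = 293 - j0.6773 Ω = 293∠-0.1° Ω.
Step 5 — Source phasor: V = 189∠-71.3° V = 60.6 - j179 V.
Step 6 — Current: I = V / Z = 0.2082 - j0.6105 A = 0.645∠-71.2° A.
Step 7 — Complex power: S = V·I* = 121.9 - j0.2818 VA.
Step 8 — Real power: P = Re(S) = 121.9 W.
Step 9 — Reactive power: Q = Im(S) = -0.2818 VAR.
Step 10 — Apparent power: |S| = 121.9 VA.
Step 11 — Power factor: PF = P/|S| = 1 (leading).

(a) P = 121.9 W  (b) Q = -0.2818 VAR  (c) S = 121.9 VA  (d) PF = 1 (leading)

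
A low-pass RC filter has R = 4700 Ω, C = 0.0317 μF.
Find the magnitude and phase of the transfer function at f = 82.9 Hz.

Step 1 — Angular frequency: ω = 2π·82.9 = 520.9 rad/s.
Step 2 — Transfer function: H(jω) = 1/(1 + jωRC).
Step 3 — Denominator: 1 + jωRC = 1 + j·520.9·4700·3.17e-08 = 1 + j0.07761.
Step 4 — H = 0.994 - j0.07714.
Step 5 — Magnitude: |H| = 0.997 (-0.0 dB); phase: φ = -4.4°.

|H| = 0.997 (-0.0 dB), φ = -4.4°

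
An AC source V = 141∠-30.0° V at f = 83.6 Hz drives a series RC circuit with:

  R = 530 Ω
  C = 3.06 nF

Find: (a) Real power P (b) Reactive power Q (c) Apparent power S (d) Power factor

Step 1 — Angular frequency: ω = 2π·f = 2π·83.6 = 525.3 rad/s.
Step 2 — Component impedances:
  R: Z = R = 530 Ω
  C: Z = 1/(jωC) = -j/(ω·C) = 0 - j6.221e+05 Ω
Step 3 — Series combination: Z_total = R + C = 530 - j6.221e+05 Ω = 6.221e+05∠-90.0° Ω.
Step 4 — Source phasor: V = 141∠-30.0° V = 122.1 - j70.5 V.
Step 5 — Current: I = V / Z = 0.0001135 + j0.0001962 A = 0.0002266∠60.0° A.
Step 6 — Complex power: S = V·I* = 2.722e-05 - j0.03196 VA.
Step 7 — Real power: P = Re(S) = 2.722e-05 W.
Step 8 — Reactive power: Q = Im(S) = -0.03196 VAR.
Step 9 — Apparent power: |S| = 0.03196 VA.
Step 10 — Power factor: PF = P/|S| = 0.0008519 (leading).

(a) P = 2.722e-05 W  (b) Q = -0.03196 VAR  (c) S = 0.03196 VA  (d) PF = 0.0008519 (leading)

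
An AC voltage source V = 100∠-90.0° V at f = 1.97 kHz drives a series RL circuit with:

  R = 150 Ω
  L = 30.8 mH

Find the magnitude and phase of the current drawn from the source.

Step 1 — Angular frequency: ω = 2π·f = 2π·1970 = 1.238e+04 rad/s.
Step 2 — Component impedances:
  R: Z = R = 150 Ω
  L: Z = jωL = j·1.238e+04·0.0308 = 0 + j381.2 Ω
Step 3 — Series combination: Z_total = R + L = 150 + j381.2 Ω = 409.7∠68.5° Ω.
Step 4 — Source phasor: V = 100∠-90.0° V = 0 - j100 V.
Step 5 — Ohm's law: I = V / Z_total = (0 - j100) / (150 + j381.2) = -0.2271 - j0.08937 A.
Step 6 — Convert to polar: |I| = 0.2441 A, ∠I = -158.5°.

I = 0.2441∠-158.5° A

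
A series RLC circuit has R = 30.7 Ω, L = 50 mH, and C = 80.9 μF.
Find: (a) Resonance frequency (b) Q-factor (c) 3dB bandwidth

Step 1 — Resonance: ω₀ = 1/√(LC) = 1/√(0.05·8.09e-05) = 497.2 rad/s.
Step 2 — f₀ = ω₀/(2π) = 79.13 Hz.
Step 3 — Series Q: Q = ω₀L/R = 497.2·0.05/30.7 = 0.8098.
Step 4 — Bandwidth: Δω = ω₀/Q = 614 rad/s; BW = Δω/(2π) = 97.72 Hz.

(a) f₀ = 79.13 Hz  (b) Q = 0.8098  (c) BW = 97.72 Hz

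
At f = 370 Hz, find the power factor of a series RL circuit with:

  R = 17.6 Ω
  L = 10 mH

Step 1 — Angular frequency: ω = 2π·f = 2π·370 = 2325 rad/s.
Step 2 — Component impedances:
  R: Z = R = 17.6 Ω
  L: Z = jωL = j·2325·0.01 = 0 + j23.25 Ω
Step 3 — Series combination: Z_total = R + L = 17.6 + j23.25 Ω = 29.16∠52.9° Ω.
Step 4 — Power factor: PF = cos(φ) = Re(Z)/|Z| = 17.6/29.16 = 0.6036.
Step 5 — Type: Im(Z) = 23.25 ⇒ lagging (phase φ = 52.9°).

PF = 0.6036 (lagging, φ = 52.9°)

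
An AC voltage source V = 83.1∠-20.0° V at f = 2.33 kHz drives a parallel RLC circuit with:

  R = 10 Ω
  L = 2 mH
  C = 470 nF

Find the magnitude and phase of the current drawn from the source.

Step 1 — Angular frequency: ω = 2π·f = 2π·2330 = 1.464e+04 rad/s.
Step 2 — Component impedances:
  R: Z = R = 10 Ω
  L: Z = jωL = j·1.464e+04·0.002 = 0 + j29.28 Ω
  C: Z = 1/(jωC) = -j/(ω·C) = 0 - j145.3 Ω
Step 3 — Parallel combination: 1/Z_total = 1/R + 1/L + 1/C; Z_total = 9.308 + j2.538 Ω = 9.648∠15.3° Ω.
Step 4 — Source phasor: V = 83.1∠-20.0° V = 78.09 - j28.42 V.
Step 5 — Ohm's law: I = V / Z_total = (78.09 - j28.42) / (9.308 + j2.538) = 7.034 - j4.972 A.
Step 6 — Convert to polar: |I| = 8.614 A, ∠I = -35.3°.

I = 8.614∠-35.3° A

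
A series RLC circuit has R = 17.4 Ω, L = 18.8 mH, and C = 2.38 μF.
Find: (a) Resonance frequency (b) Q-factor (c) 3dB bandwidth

Step 1 — Resonance: ω₀ = 1/√(LC) = 1/√(0.0188·2.38e-06) = 4728 rad/s.
Step 2 — f₀ = ω₀/(2π) = 752.4 Hz.
Step 3 — Series Q: Q = ω₀L/R = 4728·0.0188/17.4 = 5.108.
Step 4 — Bandwidth: Δω = ω₀/Q = 925.5 rad/s; BW = Δω/(2π) = 147.3 Hz.

(a) f₀ = 752.4 Hz  (b) Q = 5.108  (c) BW = 147.3 Hz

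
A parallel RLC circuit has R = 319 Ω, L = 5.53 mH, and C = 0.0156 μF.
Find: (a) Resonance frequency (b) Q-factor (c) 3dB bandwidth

Step 1 — Resonance: ω₀ = 1/√(LC) = 1/√(0.00553·1.56e-08) = 1.077e+05 rad/s.
Step 2 — f₀ = ω₀/(2π) = 1.714e+04 Hz.
Step 3 — Parallel Q: Q = R/(ω₀L) = 319/(1.077e+05·0.00553) = 0.5358.
Step 4 — Bandwidth: Δω = ω₀/Q = 2.009e+05 rad/s; BW = Δω/(2π) = 3.198e+04 Hz.

(a) f₀ = 1.714e+04 Hz  (b) Q = 0.5358  (c) BW = 3.198e+04 Hz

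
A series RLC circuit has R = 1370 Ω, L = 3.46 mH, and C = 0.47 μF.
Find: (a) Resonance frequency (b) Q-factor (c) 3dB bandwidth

Step 1 — Resonance: ω₀ = 1/√(LC) = 1/√(0.00346·4.7e-07) = 2.48e+04 rad/s.
Step 2 — f₀ = ω₀/(2π) = 3947 Hz.
Step 3 — Series Q: Q = ω₀L/R = 2.48e+04·0.00346/1370 = 0.06263.
Step 4 — Bandwidth: Δω = ω₀/Q = 3.96e+05 rad/s; BW = Δω/(2π) = 6.302e+04 Hz.

(a) f₀ = 3947 Hz  (b) Q = 0.06263  (c) BW = 6.302e+04 Hz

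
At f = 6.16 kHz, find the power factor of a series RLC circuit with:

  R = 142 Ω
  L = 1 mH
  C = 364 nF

Step 1 — Angular frequency: ω = 2π·f = 2π·6160 = 3.87e+04 rad/s.
Step 2 — Component impedances:
  R: Z = R = 142 Ω
  L: Z = jωL = j·3.87e+04·0.001 = 0 + j38.7 Ω
  C: Z = 1/(jωC) = -j/(ω·C) = 0 - j70.98 Ω
Step 3 — Series combination: Z_total = R + L + C = 142 - j32.28 Ω = 145.6∠-12.8° Ω.
Step 4 — Power factor: PF = cos(φ) = Re(Z)/|Z| = 142/145.62 = 0.9751.
Step 5 — Type: Im(Z) = -32.28 ⇒ leading (phase φ = -12.8°).

PF = 0.9751 (leading, φ = -12.8°)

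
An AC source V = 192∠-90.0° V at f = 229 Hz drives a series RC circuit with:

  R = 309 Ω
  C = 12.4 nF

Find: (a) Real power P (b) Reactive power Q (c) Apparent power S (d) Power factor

Step 1 — Angular frequency: ω = 2π·f = 2π·229 = 1439 rad/s.
Step 2 — Component impedances:
  R: Z = R = 309 Ω
  C: Z = 1/(jωC) = -j/(ω·C) = 0 - j5.605e+04 Ω
Step 3 — Series combination: Z_total = R + C = 309 - j5.605e+04 Ω = 5.605e+04∠-89.7° Ω.
Step 4 — Source phasor: V = 192∠-90.0° V = 0 - j192 V.
Step 5 — Current: I = V / Z = 0.003426 - j1.889e-05 A = 0.003426∠-0.3° A.
Step 6 — Complex power: S = V·I* = 0.003626 - j0.6577 VA.
Step 7 — Real power: P = Re(S) = 0.003626 W.
Step 8 — Reactive power: Q = Im(S) = -0.6577 VAR.
Step 9 — Apparent power: |S| = 0.6577 VA.
Step 10 — Power factor: PF = P/|S| = 0.005513 (leading).

(a) P = 0.003626 W  (b) Q = -0.6577 VAR  (c) S = 0.6577 VA  (d) PF = 0.005513 (leading)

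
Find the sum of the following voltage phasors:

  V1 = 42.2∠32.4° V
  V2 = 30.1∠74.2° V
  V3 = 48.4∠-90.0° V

Step 1 — Convert each phasor to rectangular form:
  V1 = 42.2·(cos(32.4°) + j·sin(32.4°)) = 35.63 + j22.61 V
  V2 = 30.1·(cos(74.2°) + j·sin(74.2°)) = 8.196 + j28.96 V
  V3 = 48.4·(cos(-90.0°) + j·sin(-90.0°)) = 0 - j48.4 V
Step 2 — Sum components: V_total = 43.83 + j3.175 V.
Step 3 — Convert to polar: |V_total| = 43.94 V, ∠V_total = 4.1°.

V_total = 43.94∠4.1° V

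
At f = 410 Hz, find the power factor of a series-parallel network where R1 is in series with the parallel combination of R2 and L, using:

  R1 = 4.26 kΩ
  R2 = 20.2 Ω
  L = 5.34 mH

Step 1 — Angular frequency: ω = 2π·f = 2π·410 = 2576 rad/s.
Step 2 — Component impedances:
  R1: Z = R = 4260 Ω
  R2: Z = R = 20.2 Ω
  L: Z = jωL = j·2576·0.00534 = 0 + j13.76 Ω
Step 3 — Parallel branch: R2 || L = 1/(1/R2 + 1/L) = 6.4 + j9.398 Ω.
Step 4 — Series with R1: Z_total = R1 + (R2 || L) = 4266 + j9.398 Ω = 4266∠0.1° Ω.
Step 5 — Power factor: PF = cos(φ) = Re(Z)/|Z| = 4266/4266 = 1.
Step 6 — Type: Im(Z) = 9.398 ⇒ lagging (phase φ = 0.1°).

PF = 1 (lagging, φ = 0.1°)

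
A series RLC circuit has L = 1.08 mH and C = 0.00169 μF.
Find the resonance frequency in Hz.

Step 1 — Resonance condition Im(Z)=0 gives ω₀ = 1/√(LC).
Step 2 — ω₀ = 1/√(0.00108·1.69e-09) = 7.402e+05 rad/s.
Step 3 — f₀ = ω₀/(2π) = 1.178e+05 Hz.

f₀ = 1.178e+05 Hz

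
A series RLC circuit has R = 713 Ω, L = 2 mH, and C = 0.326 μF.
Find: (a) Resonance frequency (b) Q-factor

Step 1 — Resonance condition Im(Z)=0 gives ω₀ = 1/√(LC).
Step 2 — ω₀ = 1/√(0.002·3.26e-07) = 3.916e+04 rad/s.
Step 3 — f₀ = ω₀/(2π) = 6233 Hz.
Step 4 — Series Q: Q = ω₀L/R = 3.916e+04·0.002/713 = 0.1099.

(a) f₀ = 6233 Hz  (b) Q = 0.1099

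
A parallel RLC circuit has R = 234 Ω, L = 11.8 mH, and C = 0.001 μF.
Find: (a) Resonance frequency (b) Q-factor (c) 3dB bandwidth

Step 1 — Resonance: ω₀ = 1/√(LC) = 1/√(0.0118·1e-09) = 2.911e+05 rad/s.
Step 2 — f₀ = ω₀/(2π) = 4.633e+04 Hz.
Step 3 — Parallel Q: Q = R/(ω₀L) = 234/(2.911e+05·0.0118) = 0.06812.
Step 4 — Bandwidth: Δω = ω₀/Q = 4.274e+06 rad/s; BW = Δω/(2π) = 6.801e+05 Hz.

(a) f₀ = 4.633e+04 Hz  (b) Q = 0.06812  (c) BW = 6.801e+05 Hz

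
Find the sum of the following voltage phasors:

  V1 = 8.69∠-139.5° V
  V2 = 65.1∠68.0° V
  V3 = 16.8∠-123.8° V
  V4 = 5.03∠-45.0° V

Step 1 — Convert each phasor to rectangular form:
  V1 = 8.69·(cos(-139.5°) + j·sin(-139.5°)) = -6.608 - j5.644 V
  V2 = 65.1·(cos(68.0°) + j·sin(68.0°)) = 24.39 + j60.36 V
  V3 = 16.8·(cos(-123.8°) + j·sin(-123.8°)) = -9.346 - j13.96 V
  V4 = 5.03·(cos(-45.0°) + j·sin(-45.0°)) = 3.557 - j3.557 V
Step 2 — Sum components: V_total = 11.99 + j37.2 V.
Step 3 — Convert to polar: |V_total| = 39.08 V, ∠V_total = 72.1°.

V_total = 39.08∠72.1° V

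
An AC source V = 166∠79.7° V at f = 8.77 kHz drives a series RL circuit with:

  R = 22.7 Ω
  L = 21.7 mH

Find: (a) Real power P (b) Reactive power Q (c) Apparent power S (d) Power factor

Step 1 — Angular frequency: ω = 2π·f = 2π·8770 = 5.51e+04 rad/s.
Step 2 — Component impedances:
  R: Z = R = 22.7 Ω
  L: Z = jωL = j·5.51e+04·0.0217 = 0 + j1196 Ω
Step 3 — Series combination: Z_total = R + L = 22.7 + j1196 Ω = 1196∠88.9° Ω.
Step 4 — Source phasor: V = 166∠79.7° V = 29.68 + j163.3 V.
Step 5 — Current: I = V / Z = 0.137 - j0.02222 A = 0.1388∠-9.2° A.
Step 6 — Complex power: S = V·I* = 0.4373 + j23.04 VA.
Step 7 — Real power: P = Re(S) = 0.4373 W.
Step 8 — Reactive power: Q = Im(S) = 23.04 VAR.
Step 9 — Apparent power: |S| = 23.04 VA.
Step 10 — Power factor: PF = P/|S| = 0.01898 (lagging).

(a) P = 0.4373 W  (b) Q = 23.04 VAR  (c) S = 23.04 VA  (d) PF = 0.01898 (lagging)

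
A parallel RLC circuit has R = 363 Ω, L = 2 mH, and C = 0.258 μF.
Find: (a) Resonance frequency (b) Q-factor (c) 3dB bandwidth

Step 1 — Resonance: ω₀ = 1/√(LC) = 1/√(0.002·2.58e-07) = 4.402e+04 rad/s.
Step 2 — f₀ = ω₀/(2π) = 7006 Hz.
Step 3 — Parallel Q: Q = R/(ω₀L) = 363/(4.402e+04·0.002) = 4.123.
Step 4 — Bandwidth: Δω = ω₀/Q = 1.068e+04 rad/s; BW = Δω/(2π) = 1699 Hz.

(a) f₀ = 7006 Hz  (b) Q = 4.123  (c) BW = 1699 Hz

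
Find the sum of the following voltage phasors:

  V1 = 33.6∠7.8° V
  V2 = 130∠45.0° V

Step 1 — Convert each phasor to rectangular form:
  V1 = 33.6·(cos(7.8°) + j·sin(7.8°)) = 33.29 + j4.56 V
  V2 = 130·(cos(45.0°) + j·sin(45.0°)) = 91.92 + j91.92 V
Step 2 — Sum components: V_total = 125.2 + j96.48 V.
Step 3 — Convert to polar: |V_total| = 158.1 V, ∠V_total = 37.6°.

V_total = 158.1∠37.6° V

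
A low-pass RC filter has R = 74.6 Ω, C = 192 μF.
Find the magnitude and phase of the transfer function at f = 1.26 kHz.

Step 1 — Angular frequency: ω = 2π·1260 = 7917 rad/s.
Step 2 — Transfer function: H(jω) = 1/(1 + jωRC).
Step 3 — Denominator: 1 + jωRC = 1 + j·7917·74.6·0.000192 = 1 + j113.4.
Step 4 — H = 7.777e-05 - j0.008818.
Step 5 — Magnitude: |H| = 0.008818 (-41.1 dB); phase: φ = -89.5°.

|H| = 0.008818 (-41.1 dB), φ = -89.5°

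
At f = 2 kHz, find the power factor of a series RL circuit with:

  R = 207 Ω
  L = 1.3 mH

Step 1 — Angular frequency: ω = 2π·f = 2π·2000 = 1.257e+04 rad/s.
Step 2 — Component impedances:
  R: Z = R = 207 Ω
  L: Z = jωL = j·1.257e+04·0.0013 = 0 + j16.34 Ω
Step 3 — Series combination: Z_total = R + L = 207 + j16.34 Ω = 207.6∠4.5° Ω.
Step 4 — Power factor: PF = cos(φ) = Re(Z)/|Z| = 207/207.64 = 0.9969.
Step 5 — Type: Im(Z) = 16.34 ⇒ lagging (phase φ = 4.5°).

PF = 0.9969 (lagging, φ = 4.5°)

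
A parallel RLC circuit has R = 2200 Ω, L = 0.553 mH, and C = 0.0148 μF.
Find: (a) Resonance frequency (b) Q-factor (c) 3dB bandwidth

Step 1 — Resonance: ω₀ = 1/√(LC) = 1/√(0.000553·1.48e-08) = 3.495e+05 rad/s.
Step 2 — f₀ = ω₀/(2π) = 5.563e+04 Hz.
Step 3 — Parallel Q: Q = R/(ω₀L) = 2200/(3.495e+05·0.000553) = 11.38.
Step 4 — Bandwidth: Δω = ω₀/Q = 3.071e+04 rad/s; BW = Δω/(2π) = 4888 Hz.

(a) f₀ = 5.563e+04 Hz  (b) Q = 11.38  (c) BW = 4888 Hz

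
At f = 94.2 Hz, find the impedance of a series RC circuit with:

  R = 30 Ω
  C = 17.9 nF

Step 1 — Angular frequency: ω = 2π·f = 2π·94.2 = 591.9 rad/s.
Step 2 — Component impedances:
  R: Z = R = 30 Ω
  C: Z = 1/(jωC) = -j/(ω·C) = 0 - j9.439e+04 Ω
Step 3 — Series combination: Z_total = R + C = 30 - j9.439e+04 Ω = 9.439e+04∠-90.0° Ω.

Z = 30 - j9.439e+04 Ω = 9.439e+04∠-90.0° Ω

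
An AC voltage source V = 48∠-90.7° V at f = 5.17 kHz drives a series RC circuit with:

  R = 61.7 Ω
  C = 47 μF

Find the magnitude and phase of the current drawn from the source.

Step 1 — Angular frequency: ω = 2π·f = 2π·5170 = 3.248e+04 rad/s.
Step 2 — Component impedances:
  R: Z = R = 61.7 Ω
  C: Z = 1/(jωC) = -j/(ω·C) = 0 - j0.655 Ω
Step 3 — Series combination: Z_total = R + C = 61.7 - j0.655 Ω = 61.7∠-0.6° Ω.
Step 4 — Source phasor: V = 48∠-90.7° V = -0.5864 - j48 V.
Step 5 — Ohm's law: I = V / Z_total = (-0.5864 - j48) / (61.7 - j0.655) = -0.001246 - j0.7779 A.
Step 6 — Convert to polar: |I| = 0.7779 A, ∠I = -90.1°.

I = 0.7779∠-90.1° A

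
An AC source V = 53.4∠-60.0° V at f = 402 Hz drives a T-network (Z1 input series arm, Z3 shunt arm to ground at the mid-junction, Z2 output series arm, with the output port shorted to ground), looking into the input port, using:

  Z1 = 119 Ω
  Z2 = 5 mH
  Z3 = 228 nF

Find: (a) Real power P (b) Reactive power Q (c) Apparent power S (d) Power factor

Step 1 — Angular frequency: ω = 2π·f = 2π·402 = 2526 rad/s.
Step 2 — Component impedances:
  Z1: Z = R = 119 Ω
  Z2: Z = jωL = j·2526·0.005 = 0 + j12.63 Ω
  Z3: Z = 1/(jωC) = -j/(ω·C) = 0 - j1736 Ω
Step 3 — With the output port shorted to ground, the output series arm Z2 runs from the junction to ground; the shunt arm Z3 also runs from the junction to ground. They appear in parallel: Z3 || Z2 = 0 + j12.72 Ω.
Step 4 — Series with input arm Z1: Z_in = Z1 + (Z3 || Z2) = 119 + j12.72 Ω = 119.7∠6.1° Ω.
Step 5 — Source phasor: V = 53.4∠-60.0° V = 26.7 - j46.25 V.
Step 6 — Current: I = V / Z = 0.1808 - j0.4079 A = 0.4462∠-66.1° A.
Step 7 — Complex power: S = V·I* = 23.69 + j2.533 VA.
Step 8 — Real power: P = Re(S) = 23.69 W.
Step 9 — Reactive power: Q = Im(S) = 2.533 VAR.
Step 10 — Apparent power: |S| = 23.83 VA.
Step 11 — Power factor: PF = P/|S| = 0.9943 (lagging).

(a) P = 23.69 W  (b) Q = 2.533 VAR  (c) S = 23.83 VA  (d) PF = 0.9943 (lagging)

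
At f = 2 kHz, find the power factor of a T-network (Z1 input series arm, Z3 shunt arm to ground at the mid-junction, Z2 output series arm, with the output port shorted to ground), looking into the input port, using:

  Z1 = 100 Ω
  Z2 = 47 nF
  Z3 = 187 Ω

Step 1 — Angular frequency: ω = 2π·f = 2π·2000 = 1.257e+04 rad/s.
Step 2 — Component impedances:
  Z1: Z = R = 100 Ω
  Z2: Z = 1/(jωC) = -j/(ω·C) = 0 - j1693 Ω
  Z3: Z = R = 187 Ω
Step 3 — With the output port shorted to ground, the output series arm Z2 runs from the junction to ground; the shunt arm Z3 also runs from the junction to ground. They appear in parallel: Z3 || Z2 = 184.7 - j20.4 Ω.
Step 4 — Series with input arm Z1: Z_in = Z1 + (Z3 || Z2) = 284.7 - j20.4 Ω = 285.5∠-4.1° Ω.
Step 5 — Power factor: PF = cos(φ) = Re(Z)/|Z| = 284.75/285.48 = 0.9974.
Step 6 — Type: Im(Z) = -20.4 ⇒ leading (phase φ = -4.1°).

PF = 0.9974 (leading, φ = -4.1°)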